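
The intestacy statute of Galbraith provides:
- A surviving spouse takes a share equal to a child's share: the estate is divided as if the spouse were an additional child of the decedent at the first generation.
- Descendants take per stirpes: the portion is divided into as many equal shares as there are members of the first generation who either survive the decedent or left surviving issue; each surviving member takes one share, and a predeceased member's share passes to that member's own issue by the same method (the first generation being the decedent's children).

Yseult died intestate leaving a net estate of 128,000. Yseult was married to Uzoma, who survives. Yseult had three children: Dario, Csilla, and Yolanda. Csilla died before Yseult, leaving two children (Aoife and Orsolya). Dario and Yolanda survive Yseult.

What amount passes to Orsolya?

The spouse counts as an additional share at the children's level, so there are 4 primary shares of 32,000. Uzoma takes one such share (32,000).
The children's combined portion (96,000) is divided into 3 shares of 32,000: Dario and Yolanda each take 32,000; Csilla's 32,000 share passes to Csilla's issue.
Csilla's share (32,000) is divided into 2 shares of 16,000: Aoife and Orsolya each take 16,000.

Orsolya receives 16,000.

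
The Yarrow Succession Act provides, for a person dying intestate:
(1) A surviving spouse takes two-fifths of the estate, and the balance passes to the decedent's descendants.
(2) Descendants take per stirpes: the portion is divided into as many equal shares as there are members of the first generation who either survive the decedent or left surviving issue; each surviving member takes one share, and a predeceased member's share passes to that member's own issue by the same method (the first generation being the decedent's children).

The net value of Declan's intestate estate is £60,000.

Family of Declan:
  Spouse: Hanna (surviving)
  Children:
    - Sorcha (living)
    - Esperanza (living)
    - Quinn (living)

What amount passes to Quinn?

Quinn receives £12,000.

Hanna takes two-fifths of £60,000 = £24,000. The remaining £36,000 passes to the descendants.
The descendants' portion (£36,000) is divided into 3 shares of £12,000: Sorcha, Esperanza, and Quinn each take £12,000.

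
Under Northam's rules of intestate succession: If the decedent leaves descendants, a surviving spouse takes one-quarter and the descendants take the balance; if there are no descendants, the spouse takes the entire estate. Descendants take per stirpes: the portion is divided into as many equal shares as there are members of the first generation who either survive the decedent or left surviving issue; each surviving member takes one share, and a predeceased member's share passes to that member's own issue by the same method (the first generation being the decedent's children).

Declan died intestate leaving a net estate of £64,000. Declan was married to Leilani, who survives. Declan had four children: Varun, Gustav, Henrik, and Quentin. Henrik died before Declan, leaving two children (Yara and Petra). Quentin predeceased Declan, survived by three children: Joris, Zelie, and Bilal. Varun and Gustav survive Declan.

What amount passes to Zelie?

Zelie receives £4,000.

Leilani takes one-quarter of £64,000 = £16,000. The remaining £48,000 passes to the descendants.
The descendants' portion (£48,000) is divided into 4 shares of £12,000: Varun and Gustav each take £12,000; Henrik's £12,000 share passes to Henrik's issue; Quentin's £12,000 share passes to Quentin's issue.
Henrik's share (£12,000) is divided into 2 shares of £6,000: Yara and Petra each take £6,000.
Quentin's share (£12,000) is divided into 3 shares of £4,000: Joris, Zelie, and Bilal each take £4,000.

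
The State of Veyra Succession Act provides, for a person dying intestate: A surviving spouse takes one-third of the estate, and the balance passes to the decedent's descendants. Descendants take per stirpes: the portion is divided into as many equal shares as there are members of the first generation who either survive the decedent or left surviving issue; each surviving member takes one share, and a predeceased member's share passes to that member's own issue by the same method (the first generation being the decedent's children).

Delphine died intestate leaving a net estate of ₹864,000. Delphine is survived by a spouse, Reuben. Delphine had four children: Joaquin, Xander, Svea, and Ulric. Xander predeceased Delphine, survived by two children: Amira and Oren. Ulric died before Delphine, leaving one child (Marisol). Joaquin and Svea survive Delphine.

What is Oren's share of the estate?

Oren receives ₹72,000.

Reuben takes one-third of ₹864,000 = ₹288,000. The remaining ₹576,000 passes to the descendants.
The descendants' portion (₹576,000) is divided into 4 shares of ₹144,000: Joaquin and Svea each take ₹144,000; Xander's ₹144,000 share passes to Xander's issue; Ulric's ₹144,000 share passes to Ulric's issue.
Xander's share (₹144,000) is divided into 2 shares of ₹72,000: Amira and Oren each take ₹72,000.
Ulric's share (₹144,000) passes entirely to Marisol.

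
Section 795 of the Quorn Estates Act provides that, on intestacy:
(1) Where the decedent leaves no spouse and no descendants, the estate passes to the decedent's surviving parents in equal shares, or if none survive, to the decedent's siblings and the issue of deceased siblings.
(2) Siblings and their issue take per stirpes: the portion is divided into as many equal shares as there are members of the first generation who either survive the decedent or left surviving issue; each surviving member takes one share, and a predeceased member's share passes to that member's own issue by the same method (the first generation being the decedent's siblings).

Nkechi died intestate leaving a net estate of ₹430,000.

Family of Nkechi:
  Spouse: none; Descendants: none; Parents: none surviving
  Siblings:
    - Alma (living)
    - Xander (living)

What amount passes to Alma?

The entire ₹430,000 passes to the siblings and their issue.
That amount (₹430,000) is divided into 2 shares of ₹215,000: Alma and Xander each take ₹215,000.

Alma receives ₹215,000.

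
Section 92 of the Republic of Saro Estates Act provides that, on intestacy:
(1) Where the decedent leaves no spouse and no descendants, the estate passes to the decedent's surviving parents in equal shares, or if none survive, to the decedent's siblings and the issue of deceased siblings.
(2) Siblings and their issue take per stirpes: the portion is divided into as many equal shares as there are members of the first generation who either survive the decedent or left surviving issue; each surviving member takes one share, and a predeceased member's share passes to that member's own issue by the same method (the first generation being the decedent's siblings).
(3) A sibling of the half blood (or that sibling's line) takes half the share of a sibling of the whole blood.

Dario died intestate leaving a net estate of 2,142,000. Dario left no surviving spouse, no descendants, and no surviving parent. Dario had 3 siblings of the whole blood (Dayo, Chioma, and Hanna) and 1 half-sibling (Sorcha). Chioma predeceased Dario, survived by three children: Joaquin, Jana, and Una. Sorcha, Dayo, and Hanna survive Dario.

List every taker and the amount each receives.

The entire 2,142,000 passes to the siblings and their issue.
Counting each half-blood sibling's line as half a unit, there are 7/2 units in 2,142,000, so one unit is 612,000. Whole-blood lines (Dayo, Chioma, and Hanna) take 612,000 each; half-blood lines (Sorcha) take 306,000 each.
Chioma's share (612,000) is divided into 3 shares of 204,000: Joaquin, Jana, and Una each take 204,000.

Sorcha: 306,000; Dayo: 612,000; Joaquin: 204,000; Jana: 204,000; Una: 204,000; Hanna: 612,000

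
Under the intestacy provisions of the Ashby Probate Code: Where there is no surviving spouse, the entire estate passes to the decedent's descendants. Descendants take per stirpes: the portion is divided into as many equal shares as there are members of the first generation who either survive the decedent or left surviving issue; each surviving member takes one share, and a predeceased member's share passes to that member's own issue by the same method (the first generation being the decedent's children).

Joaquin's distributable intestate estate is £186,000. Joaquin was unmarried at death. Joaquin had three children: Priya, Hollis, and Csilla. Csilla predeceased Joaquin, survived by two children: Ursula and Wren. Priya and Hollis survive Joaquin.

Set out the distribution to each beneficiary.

Priya: £62,000; Hollis: £62,000; Ursula: £31,000; Wren: £31,000

The entire £186,000 passes to the descendants.
That amount (£186,000) is divided into 3 shares of £62,000: Priya and Hollis each take £62,000; Csilla's £62,000 share passes to Csilla's issue.
Csilla's share (£62,000) is divided into 2 shares of £31,000: Ursula and Wren each take £31,000.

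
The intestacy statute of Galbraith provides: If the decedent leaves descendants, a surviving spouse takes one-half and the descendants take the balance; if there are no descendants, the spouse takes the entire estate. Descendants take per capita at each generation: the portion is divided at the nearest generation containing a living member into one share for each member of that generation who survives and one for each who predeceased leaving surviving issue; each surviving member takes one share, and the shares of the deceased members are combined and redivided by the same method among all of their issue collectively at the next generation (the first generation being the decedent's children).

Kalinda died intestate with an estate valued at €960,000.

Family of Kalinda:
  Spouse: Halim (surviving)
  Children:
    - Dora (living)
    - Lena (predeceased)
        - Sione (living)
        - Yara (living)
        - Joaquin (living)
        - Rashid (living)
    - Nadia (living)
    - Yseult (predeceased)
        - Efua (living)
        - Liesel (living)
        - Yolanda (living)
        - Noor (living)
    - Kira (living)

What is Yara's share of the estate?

Halim takes one-half of €960,000 = €480,000. The remaining €480,000 passes to the descendants.
The descendants' portion (€480,000) is divided at the children's generation into 5 shares of €96,000. Dora, Nadia, and Kira each take €96,000. The 2 shares of the deceased (Lena and Yseult) are combined into a pool of €192,000.
That pool (€192,000) is divided at the grandchildren's generation equally among Sione, Yara, Joaquin, Rashid, Efua, Liesel, Yolanda, and Noor: €24,000 each.

Yara receives €24,000.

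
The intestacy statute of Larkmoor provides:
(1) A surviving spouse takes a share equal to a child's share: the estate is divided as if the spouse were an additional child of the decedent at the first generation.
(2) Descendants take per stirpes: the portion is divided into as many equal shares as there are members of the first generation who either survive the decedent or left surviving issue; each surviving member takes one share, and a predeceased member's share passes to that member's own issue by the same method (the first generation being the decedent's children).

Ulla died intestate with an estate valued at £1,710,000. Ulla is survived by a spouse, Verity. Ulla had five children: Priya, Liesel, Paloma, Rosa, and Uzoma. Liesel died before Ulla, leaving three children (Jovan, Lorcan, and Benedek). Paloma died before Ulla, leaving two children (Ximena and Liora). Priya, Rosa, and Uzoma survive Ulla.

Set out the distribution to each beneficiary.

Verity: £285,000; Priya: £285,000; Jovan: £95,000; Lorcan: £95,000; Benedek: £95,000; Ximena: £142,500; Liora: £142,500; Rosa: £285,000; Uzoma: £285,000

The spouse counts as an additional share at the children's level, so there are 6 primary shares of £285,000. Verity takes one such share (£285,000).
The children's combined portion (£1,425,000) is divided into 5 shares of £285,000: Priya, Rosa, and Uzoma each take £285,000; Liesel's £285,000 share passes to Liesel's issue; Paloma's £285,000 share passes to Paloma's issue.
Liesel's share (£285,000) is divided into 3 shares of £95,000: Jovan, Lorcan, and Benedek each take £95,000.
Paloma's share (£285,000) is divided into 2 shares of £142,500: Ximena and Liora each take £142,500.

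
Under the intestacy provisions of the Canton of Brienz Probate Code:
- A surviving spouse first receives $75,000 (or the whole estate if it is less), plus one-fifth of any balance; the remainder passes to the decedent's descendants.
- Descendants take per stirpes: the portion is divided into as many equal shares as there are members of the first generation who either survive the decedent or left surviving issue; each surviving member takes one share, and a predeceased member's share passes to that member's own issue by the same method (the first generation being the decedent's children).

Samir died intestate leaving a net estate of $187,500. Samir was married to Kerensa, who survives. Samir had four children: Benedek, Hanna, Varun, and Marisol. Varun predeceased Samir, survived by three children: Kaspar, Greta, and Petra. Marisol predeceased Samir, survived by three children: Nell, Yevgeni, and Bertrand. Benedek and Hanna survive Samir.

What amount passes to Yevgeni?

Yevgeni receives $7,500.

Kerensa first takes $75,000, leaving a balance of $112,500. Kerensa then takes one-fifth of the balance ($22,500), for a total of $97,500. The remaining $90,000 passes to the descendants.
The descendants' portion ($90,000) is divided into 4 shares of $22,500: Benedek and Hanna each take $22,500; Varun's $22,500 share passes to Varun's issue; Marisol's $22,500 share passes to Marisol's issue.
Varun's share ($22,500) is divided into 3 shares of $7,500: Kaspar, Greta, and Petra each take $7,500.
Marisol's share ($22,500) is divided into 3 shares of $7,500: Nell, Yevgeni, and Bertrand each take $7,500.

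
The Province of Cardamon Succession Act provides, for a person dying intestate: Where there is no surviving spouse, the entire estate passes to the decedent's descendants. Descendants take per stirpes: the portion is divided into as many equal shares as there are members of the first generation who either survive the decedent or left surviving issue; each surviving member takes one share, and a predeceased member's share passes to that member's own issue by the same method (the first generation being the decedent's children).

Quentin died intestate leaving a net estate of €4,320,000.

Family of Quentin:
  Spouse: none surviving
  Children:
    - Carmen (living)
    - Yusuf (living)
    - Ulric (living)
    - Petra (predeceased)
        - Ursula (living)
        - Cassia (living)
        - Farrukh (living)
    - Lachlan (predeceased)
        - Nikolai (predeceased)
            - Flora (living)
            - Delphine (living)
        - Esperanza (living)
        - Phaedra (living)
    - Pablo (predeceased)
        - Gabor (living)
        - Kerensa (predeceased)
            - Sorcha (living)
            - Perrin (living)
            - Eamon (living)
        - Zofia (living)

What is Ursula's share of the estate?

The entire €4,320,000 passes to the descendants.
That amount (€4,320,000) is divided into 6 shares of €720,000: Carmen, Yusuf, and Ulric each take €720,000; Petra's €720,000 share passes to Petra's issue; Lachlan's €720,000 share passes to Lachlan's issue; Pablo's €720,000 share passes to Pablo's issue.
Petra's share (€720,000) is divided into 3 shares of €240,000: Ursula, Cassia, and Farrukh each take €240,000.
Lachlan's share (€720,000) is divided into 3 shares of €240,000: Esperanza and Phaedra each take €240,000; Nikolai's €240,000 share passes to Nikolai's issue.
Nikolai's share (€240,000) is divided into 2 shares of €120,000: Flora and Delphine each take €120,000.
Pablo's share (€720,000) is divided into 3 shares of €240,000: Gabor and Zofia each take €240,000; Kerensa's €240,000 share passes to Kerensa's issue.
Kerensa's share (€240,000) is divided into 3 shares of €80,000: Sorcha, Perrin, and Eamon each take €80,000.

Ursula receives €240,000.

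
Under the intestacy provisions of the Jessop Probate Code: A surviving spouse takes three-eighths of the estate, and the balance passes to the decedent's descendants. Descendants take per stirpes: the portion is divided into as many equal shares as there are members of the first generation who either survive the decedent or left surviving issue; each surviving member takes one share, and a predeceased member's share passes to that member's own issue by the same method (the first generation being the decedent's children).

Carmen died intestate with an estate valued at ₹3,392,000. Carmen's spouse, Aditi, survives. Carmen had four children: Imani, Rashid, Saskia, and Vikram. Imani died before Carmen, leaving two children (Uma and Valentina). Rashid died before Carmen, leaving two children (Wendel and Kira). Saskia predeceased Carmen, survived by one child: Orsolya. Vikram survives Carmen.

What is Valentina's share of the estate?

Aditi takes three-eighths of ₹3,392,000 = ₹1,272,000. The remaining ₹2,120,000 passes to the descendants.
The descendants' portion (₹2,120,000) is divided into 4 shares of ₹530,000: Vikram takes ₹530,000; Imani's ₹530,000 share passes to Imani's issue; Rashid's ₹530,000 share passes to Rashid's issue; Saskia's ₹530,000 share passes to Saskia's issue.
Imani's share (₹530,000) is divided into 2 shares of ₹265,000: Uma and Valentina each take ₹265,000.
Rashid's share (₹530,000) is divided into 2 shares of ₹265,000: Wendel and Kira each take ₹265,000.
Saskia's share (₹530,000) passes entirely to Orsolya.

Valentina receives ₹265,000.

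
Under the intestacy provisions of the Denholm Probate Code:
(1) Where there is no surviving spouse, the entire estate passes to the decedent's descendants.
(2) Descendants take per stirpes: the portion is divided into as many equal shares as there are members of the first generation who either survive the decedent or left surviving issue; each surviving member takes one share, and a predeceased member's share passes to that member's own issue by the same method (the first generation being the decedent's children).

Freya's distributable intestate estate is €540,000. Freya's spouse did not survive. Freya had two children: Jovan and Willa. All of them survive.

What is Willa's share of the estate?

The entire €540,000 passes to the descendants.
That amount (€540,000) is divided into 2 shares of €270,000: Jovan and Willa each take €270,000.

Willa receives €270,000.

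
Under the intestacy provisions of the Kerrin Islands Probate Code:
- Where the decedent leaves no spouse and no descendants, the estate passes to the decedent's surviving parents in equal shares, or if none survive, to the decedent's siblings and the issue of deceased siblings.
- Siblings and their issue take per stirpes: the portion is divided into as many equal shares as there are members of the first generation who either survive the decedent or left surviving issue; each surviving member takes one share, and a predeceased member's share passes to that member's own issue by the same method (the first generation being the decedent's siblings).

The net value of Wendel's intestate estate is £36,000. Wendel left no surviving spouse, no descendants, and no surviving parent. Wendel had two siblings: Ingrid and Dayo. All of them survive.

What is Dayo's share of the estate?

Dayo receives £18,000.

The entire £36,000 passes to the siblings and their issue.
That amount (£36,000) is divided into 2 shares of £18,000: Ingrid and Dayo each take £18,000.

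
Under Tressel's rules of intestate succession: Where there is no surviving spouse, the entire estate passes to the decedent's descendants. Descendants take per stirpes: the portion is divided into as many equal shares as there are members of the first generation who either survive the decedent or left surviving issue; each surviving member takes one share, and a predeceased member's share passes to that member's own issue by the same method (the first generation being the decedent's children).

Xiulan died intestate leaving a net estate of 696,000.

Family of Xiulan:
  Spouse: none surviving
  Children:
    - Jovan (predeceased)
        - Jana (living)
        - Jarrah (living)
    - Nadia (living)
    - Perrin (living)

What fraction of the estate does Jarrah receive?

Jarrah receives 1/6 of the estate.

The entire 696,000 passes to the descendants.
That amount (696,000) is divided into 3 shares of 232,000: Nadia and Perrin each take 232,000; Jovan's 232,000 share passes to Jovan's issue.
Jovan's share (232,000) is divided into 2 shares of 116,000: Jana and Jarrah each take 116,000.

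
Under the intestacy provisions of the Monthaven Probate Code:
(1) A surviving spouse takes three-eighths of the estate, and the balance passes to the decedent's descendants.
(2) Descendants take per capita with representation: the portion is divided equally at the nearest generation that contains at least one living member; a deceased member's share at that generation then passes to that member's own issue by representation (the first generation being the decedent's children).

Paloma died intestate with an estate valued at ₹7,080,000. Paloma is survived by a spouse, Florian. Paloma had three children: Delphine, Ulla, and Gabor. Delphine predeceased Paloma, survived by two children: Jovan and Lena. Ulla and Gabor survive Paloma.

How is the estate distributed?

Florian takes three-eighths of ₹7,080,000 = ₹2,655,000. The remaining ₹4,425,000 passes to the descendants.
The descendants' portion (₹4,425,000) is divided into 3 shares of ₹1,475,000: Ulla and Gabor each take ₹1,475,000; Delphine's ₹1,475,000 share passes to Delphine's issue.
Delphine's share (₹1,475,000) is divided into 2 shares of ₹737,500: Jovan and Lena each take ₹737,500.

Florian: ₹2,655,000; Jovan: ₹737,500; Lena: ₹737,500; Ulla: ₹1,475,000; Gabor: ₹1,475,000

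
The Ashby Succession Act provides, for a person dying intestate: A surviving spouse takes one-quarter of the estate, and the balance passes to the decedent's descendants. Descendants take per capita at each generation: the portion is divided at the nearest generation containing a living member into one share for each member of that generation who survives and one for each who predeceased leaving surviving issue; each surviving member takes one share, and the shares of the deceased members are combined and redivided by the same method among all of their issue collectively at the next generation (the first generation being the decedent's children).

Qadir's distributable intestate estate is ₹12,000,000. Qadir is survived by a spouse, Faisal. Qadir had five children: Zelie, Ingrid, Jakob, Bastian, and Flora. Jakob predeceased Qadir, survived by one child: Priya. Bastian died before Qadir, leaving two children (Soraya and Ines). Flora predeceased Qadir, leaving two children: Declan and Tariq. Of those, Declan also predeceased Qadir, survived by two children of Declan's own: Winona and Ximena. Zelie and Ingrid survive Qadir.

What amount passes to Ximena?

Ximena receives ₹540,000.

Faisal takes one-quarter of ₹12,000,000 = ₹3,000,000. The remaining ₹9,000,000 passes to the descendants.
The descendants' portion (₹9,000,000) is divided at the children's generation into 5 shares of ₹1,800,000. Zelie and Ingrid each take ₹1,800,000. The 3 shares of the deceased (Jakob, Bastian, and Flora) are combined into a pool of ₹5,400,000.
That pool (₹5,400,000) is divided at the grandchildren's generation into 5 shares of ₹1,080,000. Priya, Soraya, Ines, and Tariq each take ₹1,080,000. The remaining share for the deceased Declan (₹1,080,000) is carried to the next generation.
That pool (₹1,080,000) is divided at the great-grandchildren's generation equally among Winona and Ximena: ₹540,000 each.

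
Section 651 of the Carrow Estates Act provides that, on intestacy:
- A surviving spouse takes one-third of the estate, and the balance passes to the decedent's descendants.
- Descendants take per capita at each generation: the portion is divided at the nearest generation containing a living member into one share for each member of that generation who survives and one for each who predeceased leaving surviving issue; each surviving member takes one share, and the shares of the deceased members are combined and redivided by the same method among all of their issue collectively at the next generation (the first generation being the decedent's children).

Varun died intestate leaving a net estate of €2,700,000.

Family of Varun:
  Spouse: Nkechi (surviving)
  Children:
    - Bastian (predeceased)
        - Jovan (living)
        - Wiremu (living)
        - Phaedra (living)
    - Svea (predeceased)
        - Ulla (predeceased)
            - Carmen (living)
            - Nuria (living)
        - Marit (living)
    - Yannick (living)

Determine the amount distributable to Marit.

Nkechi takes one-third of €2,700,000 = €900,000. The remaining €1,800,000 passes to the descendants.
The descendants' portion (€1,800,000) is divided at the children's generation into 3 shares of €600,000. Yannick takes €600,000. The 2 shares of the deceased (Bastian and Svea) are combined into a pool of €1,200,000.
That pool (€1,200,000) is divided at the grandchildren's generation into 5 shares of €240,000. Jovan, Wiremu, Phaedra, and Marit each take €240,000. The remaining share for the deceased Ulla (€240,000) is carried to the next generation.
That pool (€240,000) is divided at the great-grandchildren's generation equally among Carmen and Nuria: €120,000 each.

Marit receives €240,000.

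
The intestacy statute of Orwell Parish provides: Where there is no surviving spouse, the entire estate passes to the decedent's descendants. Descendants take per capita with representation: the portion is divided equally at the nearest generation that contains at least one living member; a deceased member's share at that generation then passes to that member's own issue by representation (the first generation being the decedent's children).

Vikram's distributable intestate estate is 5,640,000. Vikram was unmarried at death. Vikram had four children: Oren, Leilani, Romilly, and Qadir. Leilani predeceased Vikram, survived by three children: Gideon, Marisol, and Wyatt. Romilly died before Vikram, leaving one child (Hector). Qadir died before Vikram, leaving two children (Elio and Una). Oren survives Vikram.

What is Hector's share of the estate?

Hector receives 1,410,000.

The entire 5,640,000 passes to the descendants.
That amount (5,640,000) is divided into 4 shares of 1,410,000: Oren takes 1,410,000; Leilani's 1,410,000 share passes to Leilani's issue; Romilly's 1,410,000 share passes to Romilly's issue; Qadir's 1,410,000 share passes to Qadir's issue.
Leilani's share (1,410,000) is divided into 3 shares of 470,000: Gideon, Marisol, and Wyatt each take 470,000.
Romilly's share (1,410,000) passes entirely to Hector.
Qadir's share (1,410,000) is divided into 2 shares of 705,000: Elio and Una each take 705,000.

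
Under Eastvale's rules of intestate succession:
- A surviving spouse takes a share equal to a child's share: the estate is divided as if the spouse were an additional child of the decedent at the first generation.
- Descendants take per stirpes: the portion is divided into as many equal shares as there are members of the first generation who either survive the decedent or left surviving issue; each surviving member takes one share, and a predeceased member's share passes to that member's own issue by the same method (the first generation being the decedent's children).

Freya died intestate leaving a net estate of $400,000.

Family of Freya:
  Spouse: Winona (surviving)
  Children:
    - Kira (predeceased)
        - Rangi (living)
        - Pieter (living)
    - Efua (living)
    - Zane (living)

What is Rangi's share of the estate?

The spouse counts as an additional share at the children's level, so there are 4 primary shares of $100,000. Winona takes one such share ($100,000).
The children's combined portion ($300,000) is divided into 3 shares of $100,000: Efua and Zane each take $100,000; Kira's $100,000 share passes to Kira's issue.
Kira's share ($100,000) is divided into 2 shares of $50,000: Rangi and Pieter each take $50,000.

Rangi receives $50,000.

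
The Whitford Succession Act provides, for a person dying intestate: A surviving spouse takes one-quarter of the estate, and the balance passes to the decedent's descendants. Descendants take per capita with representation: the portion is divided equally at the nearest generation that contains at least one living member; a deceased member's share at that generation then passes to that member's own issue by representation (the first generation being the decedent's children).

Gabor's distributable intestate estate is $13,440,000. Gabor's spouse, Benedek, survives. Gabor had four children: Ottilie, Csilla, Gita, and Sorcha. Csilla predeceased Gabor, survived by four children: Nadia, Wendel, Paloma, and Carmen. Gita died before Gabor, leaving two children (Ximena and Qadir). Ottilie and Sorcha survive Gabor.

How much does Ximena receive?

Ximena receives $1,260,000.

Benedek takes one-quarter of $13,440,000 = $3,360,000. The remaining $10,080,000 passes to the descendants.
The descendants' portion ($10,080,000) is divided into 4 shares of $2,520,000: Ottilie and Sorcha each take $2,520,000; Csilla's $2,520,000 share passes to Csilla's issue; Gita's $2,520,000 share passes to Gita's issue.
Csilla's share ($2,520,000) is divided into 4 shares of $630,000: Nadia, Wendel, Paloma, and Carmen each take $630,000.
Gita's share ($2,520,000) is divided into 2 shares of $1,260,000: Ximena and Qadir each take $1,260,000.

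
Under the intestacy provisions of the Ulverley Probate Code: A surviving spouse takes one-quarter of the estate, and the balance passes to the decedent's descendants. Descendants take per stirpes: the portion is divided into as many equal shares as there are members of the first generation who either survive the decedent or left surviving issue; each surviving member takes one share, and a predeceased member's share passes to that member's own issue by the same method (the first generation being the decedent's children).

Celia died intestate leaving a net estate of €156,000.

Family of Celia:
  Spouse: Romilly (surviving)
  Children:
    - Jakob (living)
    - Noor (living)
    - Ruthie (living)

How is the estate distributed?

Romilly: €39,000; Jakob: €39,000; Noor: €39,000; Ruthie: €39,000

Romilly takes one-quarter of €156,000 = €39,000. The remaining €117,000 passes to the descendants.
The descendants' portion (€117,000) is divided into 3 shares of €39,000: Jakob, Noor, and Ruthie each take €39,000.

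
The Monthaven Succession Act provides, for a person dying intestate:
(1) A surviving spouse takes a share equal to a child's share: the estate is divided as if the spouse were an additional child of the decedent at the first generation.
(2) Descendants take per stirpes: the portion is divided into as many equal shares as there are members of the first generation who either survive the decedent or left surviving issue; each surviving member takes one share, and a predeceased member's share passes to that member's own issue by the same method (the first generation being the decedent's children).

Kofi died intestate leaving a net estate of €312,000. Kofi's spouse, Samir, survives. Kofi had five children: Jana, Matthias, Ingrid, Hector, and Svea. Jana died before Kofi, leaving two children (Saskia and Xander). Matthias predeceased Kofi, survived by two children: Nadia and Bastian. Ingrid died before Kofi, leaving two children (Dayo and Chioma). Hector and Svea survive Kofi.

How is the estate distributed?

The spouse counts as an additional share at the children's level, so there are 6 primary shares of €52,000. Samir takes one such share (€52,000).
The children's combined portion (€260,000) is divided into 5 shares of €52,000: Hector and Svea each take €52,000; Jana's €52,000 share passes to Jana's issue; Matthias's €52,000 share passes to Matthias's issue; Ingrid's €52,000 share passes to Ingrid's issue.
Jana's share (€52,000) is divided into 2 shares of €26,000: Saskia and Xander each take €26,000.
Matthias's share (€52,000) is divided into 2 shares of €26,000: Nadia and Bastian each take €26,000.
Ingrid's share (€52,000) is divided into 2 shares of €26,000: Dayo and Chioma each take €26,000.

Samir: €52,000; Saskia: €26,000; Xander: €26,000; Nadia: €26,000; Bastian: €26,000; Dayo: €26,000; Chioma: €26,000; Hector: €52,000; Svea: €52,000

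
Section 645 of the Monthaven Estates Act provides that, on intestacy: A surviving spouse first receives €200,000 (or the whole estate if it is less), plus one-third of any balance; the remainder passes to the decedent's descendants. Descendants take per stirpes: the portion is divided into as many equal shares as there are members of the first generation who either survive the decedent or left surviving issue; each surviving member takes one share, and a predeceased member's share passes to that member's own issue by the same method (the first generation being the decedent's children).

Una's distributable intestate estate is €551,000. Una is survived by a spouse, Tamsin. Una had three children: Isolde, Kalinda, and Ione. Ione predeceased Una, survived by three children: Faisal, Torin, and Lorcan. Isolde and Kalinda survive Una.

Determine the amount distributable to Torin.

Tamsin first takes €200,000, leaving a balance of €351,000. Tamsin then takes one-third of the balance (€117,000), for a total of €317,000. The remaining €234,000 passes to the descendants.
The descendants' portion (€234,000) is divided into 3 shares of €78,000: Isolde and Kalinda each take €78,000; Ione's €78,000 share passes to Ione's issue.
Ione's share (€78,000) is divided into 3 shares of €26,000: Faisal, Torin, and Lorcan each take €26,000.

Torin receives €26,000.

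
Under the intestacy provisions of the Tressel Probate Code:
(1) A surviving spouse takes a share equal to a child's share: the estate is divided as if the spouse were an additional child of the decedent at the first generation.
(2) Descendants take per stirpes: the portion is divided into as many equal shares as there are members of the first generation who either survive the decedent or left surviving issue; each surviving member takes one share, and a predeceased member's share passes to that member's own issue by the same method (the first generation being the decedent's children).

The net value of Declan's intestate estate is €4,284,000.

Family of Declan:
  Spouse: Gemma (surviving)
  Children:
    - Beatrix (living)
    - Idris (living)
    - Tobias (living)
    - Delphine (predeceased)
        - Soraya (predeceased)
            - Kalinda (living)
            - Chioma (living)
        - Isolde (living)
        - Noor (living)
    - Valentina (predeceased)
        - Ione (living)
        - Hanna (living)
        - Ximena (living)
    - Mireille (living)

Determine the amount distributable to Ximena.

Ximena receives €204,000.

The spouse counts as an additional share at the children's level, so there are 7 primary shares of €612,000. Gemma takes one such share (€612,000).
The children's combined portion (€3,672,000) is divided into 6 shares of €612,000: Beatrix, Idris, Tobias, and Mireille each take €612,000; Delphine's €612,000 share passes to Delphine's issue; Valentina's €612,000 share passes to Valentina's issue.
Delphine's share (€612,000) is divided into 3 shares of €204,000: Isolde and Noor each take €204,000; Soraya's €204,000 share passes to Soraya's issue.
Soraya's share (€204,000) is divided into 2 shares of €102,000: Kalinda and Chioma each take €102,000.
Valentina's share (€612,000) is divided into 3 shares of €204,000: Ione, Hanna, and Ximena each take €204,000.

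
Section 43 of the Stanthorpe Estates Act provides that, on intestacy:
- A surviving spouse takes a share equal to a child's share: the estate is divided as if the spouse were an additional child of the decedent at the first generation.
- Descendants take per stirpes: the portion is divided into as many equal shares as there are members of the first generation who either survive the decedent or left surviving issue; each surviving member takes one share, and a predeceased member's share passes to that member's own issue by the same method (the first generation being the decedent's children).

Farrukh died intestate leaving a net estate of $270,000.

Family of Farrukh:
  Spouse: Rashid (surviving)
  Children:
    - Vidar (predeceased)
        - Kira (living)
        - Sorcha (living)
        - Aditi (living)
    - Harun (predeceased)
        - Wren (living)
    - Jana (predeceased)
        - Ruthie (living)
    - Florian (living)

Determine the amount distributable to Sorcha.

The spouse counts as an additional share at the children's level, so there are 5 primary shares of $54,000. Rashid takes one such share ($54,000).
The children's combined portion ($216,000) is divided into 4 shares of $54,000: Florian takes $54,000; Vidar's $54,000 share passes to Vidar's issue; Harun's $54,000 share passes to Harun's issue; Jana's $54,000 share passes to Jana's issue.
Vidar's share ($54,000) is divided into 3 shares of $18,000: Kira, Sorcha, and Aditi each take $18,000.
Harun's share ($54,000) passes entirely to Wren.
Jana's share ($54,000) passes entirely to Ruthie.

Sorcha receives $18,000.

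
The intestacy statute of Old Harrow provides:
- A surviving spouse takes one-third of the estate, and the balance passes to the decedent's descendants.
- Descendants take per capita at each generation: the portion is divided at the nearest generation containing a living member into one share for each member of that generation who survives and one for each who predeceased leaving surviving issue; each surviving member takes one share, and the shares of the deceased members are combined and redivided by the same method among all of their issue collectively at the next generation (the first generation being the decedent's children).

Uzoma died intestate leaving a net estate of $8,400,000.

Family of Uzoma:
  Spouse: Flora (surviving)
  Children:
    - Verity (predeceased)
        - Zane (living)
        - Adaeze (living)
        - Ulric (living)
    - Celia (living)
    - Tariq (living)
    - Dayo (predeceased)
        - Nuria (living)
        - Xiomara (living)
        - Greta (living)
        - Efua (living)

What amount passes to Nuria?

Nuria receives $400,000.

Flora takes one-third of $8,400,000 = $2,800,000. The remaining $5,600,000 passes to the descendants.
The descendants' portion ($5,600,000) is divided at the children's generation into 4 shares of $1,400,000. Celia and Tariq each take $1,400,000. The 2 shares of the deceased (Verity and Dayo) are combined into a pool of $2,800,000.
That pool ($2,800,000) is divided at the grandchildren's generation equally among Zane, Adaeze, Ulric, Nuria, Xiomara, Greta, and Efua: $400,000 each.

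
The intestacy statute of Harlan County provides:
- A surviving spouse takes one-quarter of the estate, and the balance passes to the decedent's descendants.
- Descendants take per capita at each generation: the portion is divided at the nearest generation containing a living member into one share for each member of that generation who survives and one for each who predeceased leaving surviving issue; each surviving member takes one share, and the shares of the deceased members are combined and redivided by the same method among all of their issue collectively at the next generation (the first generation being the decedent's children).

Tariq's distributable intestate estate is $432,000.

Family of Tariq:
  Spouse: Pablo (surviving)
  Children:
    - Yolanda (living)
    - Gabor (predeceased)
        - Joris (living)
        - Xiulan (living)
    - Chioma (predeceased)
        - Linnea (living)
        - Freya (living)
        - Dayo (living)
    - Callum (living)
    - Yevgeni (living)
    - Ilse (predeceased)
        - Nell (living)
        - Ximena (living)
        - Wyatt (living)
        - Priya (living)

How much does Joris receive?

Joris receives $18,000.

Pablo takes one-quarter of $432,000 = $108,000. The remaining $324,000 passes to the descendants.
The descendants' portion ($324,000) is divided at the children's generation into 6 shares of $54,000. Yolanda, Callum, and Yevgeni each take $54,000. The 3 shares of the deceased (Gabor, Chioma, and Ilse) are combined into a pool of $162,000.
That pool ($162,000) is divided at the grandchildren's generation equally among Joris, Xiulan, Linnea, Freya, Dayo, Nell, Ximena, Wyatt, and Priya: $18,000 each.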